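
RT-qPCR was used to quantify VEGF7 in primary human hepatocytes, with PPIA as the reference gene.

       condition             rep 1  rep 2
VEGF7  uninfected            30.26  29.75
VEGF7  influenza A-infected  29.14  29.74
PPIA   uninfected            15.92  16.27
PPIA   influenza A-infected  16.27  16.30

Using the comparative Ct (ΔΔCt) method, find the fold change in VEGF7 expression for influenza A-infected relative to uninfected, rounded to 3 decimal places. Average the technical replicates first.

1.688

Mean Ct: VEGF7 uninfected 30.005; VEGF7 influenza A-infected 29.440; PPIA uninfected 16.095; PPIA influenza A-infected 16.285
ΔCt(uninfected) = 30.005 − 16.095 = 13.910
ΔCt(influenza A-infected) = 29.440 − 16.285 = 13.155
ΔΔCt = 13.155 − 13.910 = -0.755
Fold change = 2^(−(-0.755)) = 2^0.755 = 1.6876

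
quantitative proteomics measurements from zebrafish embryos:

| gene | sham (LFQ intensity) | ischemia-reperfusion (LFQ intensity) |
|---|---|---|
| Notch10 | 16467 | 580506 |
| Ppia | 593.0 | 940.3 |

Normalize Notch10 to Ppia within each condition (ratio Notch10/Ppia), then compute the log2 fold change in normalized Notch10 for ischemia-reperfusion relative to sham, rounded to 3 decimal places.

4.475

Notch10/Ppia (sham) = 16467 / 593.0 = 27.769
Notch10/Ppia (ischemia-reperfusion) = 580506 / 940.3 = 617.36
Fold change = 617.36 / 27.769 = 22.2321
log2(22.2321) = 4.4746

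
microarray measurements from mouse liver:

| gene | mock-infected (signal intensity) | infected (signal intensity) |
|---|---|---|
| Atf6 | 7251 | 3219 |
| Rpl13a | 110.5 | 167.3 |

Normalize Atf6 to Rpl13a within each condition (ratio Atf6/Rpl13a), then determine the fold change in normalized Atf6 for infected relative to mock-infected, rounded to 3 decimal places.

Atf6/Rpl13a (mock-infected) = 7251 / 110.5 = 65.62
Atf6/Rpl13a (infected) = 3219 / 167.3 = 19.241
Fold change = 19.241 / 65.62 = 0.2932

0.293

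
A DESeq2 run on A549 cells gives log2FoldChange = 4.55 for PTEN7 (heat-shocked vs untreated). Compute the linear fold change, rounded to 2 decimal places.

23.43

Fold change = 2^(4.55) = 23.425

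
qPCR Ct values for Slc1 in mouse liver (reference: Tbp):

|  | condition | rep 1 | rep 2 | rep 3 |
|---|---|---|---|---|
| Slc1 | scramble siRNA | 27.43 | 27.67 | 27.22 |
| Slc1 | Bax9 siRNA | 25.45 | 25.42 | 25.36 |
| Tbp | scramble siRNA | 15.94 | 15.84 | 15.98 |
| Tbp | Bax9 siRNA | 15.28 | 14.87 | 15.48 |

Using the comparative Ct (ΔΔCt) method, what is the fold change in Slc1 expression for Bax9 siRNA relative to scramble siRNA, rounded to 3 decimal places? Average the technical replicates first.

Mean Ct: Slc1 scramble siRNA 27.440; Slc1 Bax9 siRNA 25.410; Tbp scramble siRNA 15.920; Tbp Bax9 siRNA 15.210
ΔCt(scramble siRNA) = 27.440 − 15.920 = 11.520
ΔCt(Bax9 siRNA) = 25.410 − 15.210 = 10.200
ΔΔCt = 10.200 − 11.520 = -1.320
Fold change = 2^(−(-1.320)) = 2^1.320 = 2.4967

2.497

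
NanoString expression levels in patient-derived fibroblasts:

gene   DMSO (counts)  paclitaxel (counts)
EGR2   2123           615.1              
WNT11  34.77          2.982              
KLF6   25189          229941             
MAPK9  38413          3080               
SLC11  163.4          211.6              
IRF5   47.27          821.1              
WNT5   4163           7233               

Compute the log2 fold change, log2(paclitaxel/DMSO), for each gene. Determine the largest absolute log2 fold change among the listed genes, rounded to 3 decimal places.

4.119

log2(615.1/2123) = -1.787  (EGR2)
log2(2.982/34.77) = -3.543  (WNT11)
log2(229941/25189) = 3.190  (KLF6)
log2(3080/38413) = -3.641  (MAPK9)
log2(211.6/163.4) = 0.373  (SLC11)
log2(821.1/47.27) = 4.119  (IRF5)
log2(7233/4163) = 0.797  (WNT5)
The largest magnitude belongs to IRF5.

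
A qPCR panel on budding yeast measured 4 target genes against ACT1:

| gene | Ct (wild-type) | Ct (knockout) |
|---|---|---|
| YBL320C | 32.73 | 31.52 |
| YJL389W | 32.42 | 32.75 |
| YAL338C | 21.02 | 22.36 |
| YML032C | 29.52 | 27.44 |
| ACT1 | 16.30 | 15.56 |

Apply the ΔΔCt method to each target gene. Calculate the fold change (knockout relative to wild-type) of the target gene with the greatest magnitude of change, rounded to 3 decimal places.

0.237

YBL320C: ΔΔCt = (31.52−15.56) − (32.73−16.30) = 15.96 − 16.43 = -0.47; fold change = 2^0.47 = 1.385
YJL389W: ΔΔCt = (32.75−15.56) − (32.42−16.30) = 17.19 − 16.12 = 1.07; fold change = 2^-1.07 = 0.476
YAL338C: ΔΔCt = (22.36−15.56) − (21.02−16.30) = 6.80 − 4.72 = 2.08; fold change = 2^-2.08 = 0.237
YML032C: ΔΔCt = (27.44−15.56) − (29.52−16.30) = 11.88 − 13.22 = -1.34; fold change = 2^1.34 = 2.532
YAL338C has the largest |ΔΔCt| = 2.08.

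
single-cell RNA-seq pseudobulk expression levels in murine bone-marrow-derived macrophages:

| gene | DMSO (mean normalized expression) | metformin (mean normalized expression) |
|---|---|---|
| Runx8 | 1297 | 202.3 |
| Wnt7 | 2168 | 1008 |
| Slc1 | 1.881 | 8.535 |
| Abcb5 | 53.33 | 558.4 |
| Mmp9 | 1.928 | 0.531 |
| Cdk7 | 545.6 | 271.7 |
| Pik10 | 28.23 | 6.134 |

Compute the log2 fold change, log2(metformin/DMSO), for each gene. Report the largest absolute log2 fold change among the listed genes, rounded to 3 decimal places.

3.388

log2(202.3/1297) = -2.681  (Runx8)
log2(1008/2168) = -1.105  (Wnt7)
log2(8.535/1.881) = 2.182  (Slc1)
log2(558.4/53.33) = 3.388  (Abcb5)
log2(0.531/1.928) = -1.860  (Mmp9)
log2(271.7/545.6) = -1.006  (Cdk7)
log2(6.134/28.23) = -2.202  (Pik10)
The largest magnitude belongs to Abcb5.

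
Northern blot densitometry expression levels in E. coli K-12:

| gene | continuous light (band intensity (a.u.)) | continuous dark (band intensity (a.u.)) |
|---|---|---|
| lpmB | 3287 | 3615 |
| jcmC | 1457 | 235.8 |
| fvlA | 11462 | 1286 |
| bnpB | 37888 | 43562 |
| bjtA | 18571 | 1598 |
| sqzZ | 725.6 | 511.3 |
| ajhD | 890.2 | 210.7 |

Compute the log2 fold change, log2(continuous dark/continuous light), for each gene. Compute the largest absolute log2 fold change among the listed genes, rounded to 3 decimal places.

log2(3615/3287) = 0.137  (lpmB)
log2(235.8/1457) = -2.627  (jcmC)
log2(1286/11462) = -3.156  (fvlA)
log2(43562/37888) = 0.201  (bnpB)
log2(1598/18571) = -3.539  (bjtA)
log2(511.3/725.6) = -0.505  (sqzZ)
log2(210.7/890.2) = -2.079  (ajhD)
The largest magnitude belongs to bjtA.

3.539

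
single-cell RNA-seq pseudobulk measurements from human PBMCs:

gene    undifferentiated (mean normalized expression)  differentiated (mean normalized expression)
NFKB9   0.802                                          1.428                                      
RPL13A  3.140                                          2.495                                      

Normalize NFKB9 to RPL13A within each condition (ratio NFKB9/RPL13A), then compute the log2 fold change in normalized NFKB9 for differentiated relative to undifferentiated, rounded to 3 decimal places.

1.164

NFKB9/RPL13A (undifferentiated) = 0.802 / 3.140 = 0.25541
NFKB9/RPL13A (differentiated) = 1.428 / 2.495 = 0.57234
Fold change = 0.57234 / 0.25541 = 2.2409
log2(2.2409) = 1.1640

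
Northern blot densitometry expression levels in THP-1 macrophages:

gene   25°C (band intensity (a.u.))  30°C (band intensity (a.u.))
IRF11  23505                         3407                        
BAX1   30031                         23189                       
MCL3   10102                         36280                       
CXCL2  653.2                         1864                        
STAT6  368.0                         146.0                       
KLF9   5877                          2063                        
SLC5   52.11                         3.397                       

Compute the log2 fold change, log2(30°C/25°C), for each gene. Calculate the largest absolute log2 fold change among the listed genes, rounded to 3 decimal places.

3.939

log2(3407/23505) = -2.786  (IRF11)
log2(23189/30031) = -0.373  (BAX1)
log2(36280/10102) = 1.845  (MCL3)
log2(1864/653.2) = 1.513  (CXCL2)
log2(146.0/368.0) = -1.334  (STAT6)
log2(2063/5877) = -1.510  (KLF9)
log2(3.397/52.11) = -3.939  (SLC5)
The largest magnitude belongs to SLC5.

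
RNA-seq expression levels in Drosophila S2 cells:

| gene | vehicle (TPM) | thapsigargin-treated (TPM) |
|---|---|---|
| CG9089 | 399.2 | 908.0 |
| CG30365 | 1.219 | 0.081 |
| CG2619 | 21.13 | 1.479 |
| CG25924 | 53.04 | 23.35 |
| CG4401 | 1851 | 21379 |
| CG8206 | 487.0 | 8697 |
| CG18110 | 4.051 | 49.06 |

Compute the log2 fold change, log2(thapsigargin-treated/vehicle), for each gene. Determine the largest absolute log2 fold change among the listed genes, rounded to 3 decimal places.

log2(908.0/399.2) = 1.186  (CG9089)
log2(0.081/1.219) = -3.912  (CG30365)
log2(1.479/21.13) = -3.837  (CG2619)
log2(23.35/53.04) = -1.184  (CG25924)
log2(21379/1851) = 3.530  (CG4401)
log2(8697/487.0) = 4.159  (CG8206)
log2(49.06/4.051) = 3.598  (CG18110)
The largest magnitude belongs to CG8206.

4.159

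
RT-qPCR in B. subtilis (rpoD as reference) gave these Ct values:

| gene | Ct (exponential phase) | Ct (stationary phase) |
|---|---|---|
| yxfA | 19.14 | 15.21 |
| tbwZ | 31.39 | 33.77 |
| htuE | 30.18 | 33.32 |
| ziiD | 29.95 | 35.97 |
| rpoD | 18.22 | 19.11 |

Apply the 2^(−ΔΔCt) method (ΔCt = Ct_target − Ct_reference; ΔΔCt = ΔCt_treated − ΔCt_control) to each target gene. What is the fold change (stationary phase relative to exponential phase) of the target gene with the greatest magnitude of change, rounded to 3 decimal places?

0.029

yxfA: ΔΔCt = (15.21−19.11) − (19.14−18.22) = -3.90 − 0.92 = -4.82; fold change = 2^4.82 = 28.246
tbwZ: ΔΔCt = (33.77−19.11) − (31.39−18.22) = 14.66 − 13.17 = 1.49; fold change = 2^-1.49 = 0.356
htuE: ΔΔCt = (33.32−19.11) − (30.18−18.22) = 14.21 − 11.96 = 2.25; fold change = 2^-2.25 = 0.210
ziiD: ΔΔCt = (35.97−19.11) − (29.95−18.22) = 16.86 − 11.73 = 5.13; fold change = 2^-5.13 = 0.029
ziiD has the largest |ΔΔCt| = 5.13.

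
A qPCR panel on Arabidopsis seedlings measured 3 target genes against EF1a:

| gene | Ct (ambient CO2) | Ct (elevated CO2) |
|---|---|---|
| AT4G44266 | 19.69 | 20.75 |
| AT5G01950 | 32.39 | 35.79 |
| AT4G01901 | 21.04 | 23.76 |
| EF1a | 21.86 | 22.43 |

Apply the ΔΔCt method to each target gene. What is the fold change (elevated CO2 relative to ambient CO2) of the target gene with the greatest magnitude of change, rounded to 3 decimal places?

AT4G44266: ΔΔCt = (20.75−22.43) − (19.69−21.86) = -1.68 − (-2.17) = 0.49; fold change = 2^-0.49 = 0.712
AT5G01950: ΔΔCt = (35.79−22.43) − (32.39−21.86) = 13.36 − 10.53 = 2.83; fold change = 2^-2.83 = 0.141
AT4G01901: ΔΔCt = (23.76−22.43) − (21.04−21.86) = 1.33 − (-0.82) = 2.15; fold change = 2^-2.15 = 0.225
AT5G01950 has the largest |ΔΔCt| = 2.83.

0.141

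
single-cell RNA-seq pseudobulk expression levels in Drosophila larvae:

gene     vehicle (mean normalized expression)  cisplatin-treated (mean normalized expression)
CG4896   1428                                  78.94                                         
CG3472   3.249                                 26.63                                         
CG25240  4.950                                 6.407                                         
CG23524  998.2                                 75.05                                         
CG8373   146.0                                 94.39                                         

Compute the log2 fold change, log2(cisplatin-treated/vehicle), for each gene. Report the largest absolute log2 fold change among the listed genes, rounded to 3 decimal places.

log2(78.94/1428) = -4.177  (CG4896)
log2(26.63/3.249) = 3.035  (CG3472)
log2(6.407/4.950) = 0.372  (CG25240)
log2(75.05/998.2) = -3.733  (CG23524)
log2(94.39/146.0) = -0.629  (CG8373)
The largest magnitude belongs to CG4896.

4.177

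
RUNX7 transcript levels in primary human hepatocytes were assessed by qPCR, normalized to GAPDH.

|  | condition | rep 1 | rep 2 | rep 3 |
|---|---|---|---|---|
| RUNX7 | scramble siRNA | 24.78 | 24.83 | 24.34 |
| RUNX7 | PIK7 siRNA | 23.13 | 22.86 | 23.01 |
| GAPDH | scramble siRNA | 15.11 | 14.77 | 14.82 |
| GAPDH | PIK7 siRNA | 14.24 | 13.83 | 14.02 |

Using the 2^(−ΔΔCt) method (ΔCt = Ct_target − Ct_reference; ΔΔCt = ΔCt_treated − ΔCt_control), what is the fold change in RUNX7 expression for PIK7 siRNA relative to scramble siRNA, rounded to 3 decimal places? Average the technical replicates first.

1.717

Mean Ct: RUNX7 scramble siRNA 24.650; RUNX7 PIK7 siRNA 23.000; GAPDH scramble siRNA 14.900; GAPDH PIK7 siRNA 14.030
ΔCt(scramble siRNA) = 24.650 − 14.900 = 9.750
ΔCt(PIK7 siRNA) = 23.000 − 14.030 = 8.970
ΔΔCt = 8.970 − 9.750 = -0.780
Fold change = 2^(−(-0.780)) = 2^0.780 = 1.7171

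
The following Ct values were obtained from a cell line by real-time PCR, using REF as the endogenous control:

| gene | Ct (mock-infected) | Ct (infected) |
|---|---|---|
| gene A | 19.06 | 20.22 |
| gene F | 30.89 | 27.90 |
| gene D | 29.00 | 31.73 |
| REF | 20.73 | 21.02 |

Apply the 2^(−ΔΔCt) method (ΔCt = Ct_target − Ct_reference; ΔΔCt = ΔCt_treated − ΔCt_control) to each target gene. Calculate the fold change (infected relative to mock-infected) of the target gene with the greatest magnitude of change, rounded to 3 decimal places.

gene A: ΔΔCt = (20.22−21.02) − (19.06−20.73) = -0.80 − (-1.67) = 0.87; fold change = 2^-0.87 = 0.547
gene F: ΔΔCt = (27.90−21.02) − (30.89−20.73) = 6.88 − 10.16 = -3.28; fold change = 2^3.28 = 9.714
gene D: ΔΔCt = (31.73−21.02) − (29.00−20.73) = 10.71 − 8.27 = 2.44; fold change = 2^-2.44 = 0.184
gene F has the largest |ΔΔCt| = 3.28.

9.714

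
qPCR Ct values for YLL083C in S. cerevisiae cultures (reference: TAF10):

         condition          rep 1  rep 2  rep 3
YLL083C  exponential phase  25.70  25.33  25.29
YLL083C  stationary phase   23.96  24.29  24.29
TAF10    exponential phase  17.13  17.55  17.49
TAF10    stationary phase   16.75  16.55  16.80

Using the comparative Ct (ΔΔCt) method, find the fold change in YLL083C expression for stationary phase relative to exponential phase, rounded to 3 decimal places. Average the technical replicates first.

1.485

Mean Ct: YLL083C exponential phase 25.440; YLL083C stationary phase 24.180; TAF10 exponential phase 17.390; TAF10 stationary phase 16.700
ΔCt(exponential phase) = 25.440 − 17.390 = 8.050
ΔCt(stationary phase) = 24.180 − 16.700 = 7.480
ΔΔCt = 7.480 − 8.050 = -0.570
Fold change = 2^(−(-0.570)) = 2^0.570 = 1.4845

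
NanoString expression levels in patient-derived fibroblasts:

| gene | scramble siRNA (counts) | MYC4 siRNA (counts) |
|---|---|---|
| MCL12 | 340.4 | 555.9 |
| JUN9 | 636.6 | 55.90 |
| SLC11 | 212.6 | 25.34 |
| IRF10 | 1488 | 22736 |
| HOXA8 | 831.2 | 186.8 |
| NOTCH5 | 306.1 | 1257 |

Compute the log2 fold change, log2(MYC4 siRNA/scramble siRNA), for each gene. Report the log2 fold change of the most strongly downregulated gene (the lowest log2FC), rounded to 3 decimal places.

log2(555.9/340.4) = 0.708  (MCL12)
log2(55.90/636.6) = -3.509  (JUN9)
log2(25.34/212.6) = -3.069  (SLC11)
log2(22736/1488) = 3.934  (IRF10)
log2(186.8/831.2) = -2.154  (HOXA8)
log2(1257/306.1) = 2.038  (NOTCH5)
JUN9 is most strongly downregulated.

-3.509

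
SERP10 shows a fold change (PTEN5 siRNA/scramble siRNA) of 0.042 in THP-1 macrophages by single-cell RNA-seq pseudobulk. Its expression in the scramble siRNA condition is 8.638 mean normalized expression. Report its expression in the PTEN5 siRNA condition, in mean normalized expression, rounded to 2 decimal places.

0.36

PTEN5 siRNA expression = 8.638 × 0.042 = 0.36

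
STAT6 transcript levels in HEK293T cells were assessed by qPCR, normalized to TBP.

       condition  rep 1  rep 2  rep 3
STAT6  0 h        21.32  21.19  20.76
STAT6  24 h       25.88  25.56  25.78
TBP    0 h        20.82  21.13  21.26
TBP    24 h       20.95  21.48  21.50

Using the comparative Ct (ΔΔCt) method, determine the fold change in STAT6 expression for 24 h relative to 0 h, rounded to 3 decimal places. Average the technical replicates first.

Mean Ct: STAT6 0 h 21.090; STAT6 24 h 25.740; TBP 0 h 21.070; TBP 24 h 21.310
ΔCt(0 h) = 21.090 − 21.070 = 0.020
ΔCt(24 h) = 25.740 − 21.310 = 4.430
ΔΔCt = 4.430 − 0.020 = 4.410
Fold change = 2^(−4.410) = 0.0470

0.047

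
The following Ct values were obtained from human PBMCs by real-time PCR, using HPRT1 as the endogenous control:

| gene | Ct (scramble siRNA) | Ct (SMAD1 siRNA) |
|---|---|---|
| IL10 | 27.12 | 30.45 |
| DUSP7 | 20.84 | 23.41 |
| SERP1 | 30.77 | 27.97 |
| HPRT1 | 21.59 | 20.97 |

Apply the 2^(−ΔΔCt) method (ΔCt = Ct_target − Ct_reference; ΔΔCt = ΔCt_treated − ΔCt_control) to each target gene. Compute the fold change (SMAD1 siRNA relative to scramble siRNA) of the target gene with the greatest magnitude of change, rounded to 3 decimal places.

IL10: ΔΔCt = (30.45−20.97) − (27.12−21.59) = 9.48 − 5.53 = 3.95; fold change = 2^-3.95 = 0.065
DUSP7: ΔΔCt = (23.41−20.97) − (20.84−21.59) = 2.44 − (-0.75) = 3.19; fold change = 2^-3.19 = 0.110
SERP1: ΔΔCt = (27.97−20.97) − (30.77−21.59) = 7.00 − 9.18 = -2.18; fold change = 2^2.18 = 4.532
IL10 has the largest |ΔΔCt| = 3.95.

0.065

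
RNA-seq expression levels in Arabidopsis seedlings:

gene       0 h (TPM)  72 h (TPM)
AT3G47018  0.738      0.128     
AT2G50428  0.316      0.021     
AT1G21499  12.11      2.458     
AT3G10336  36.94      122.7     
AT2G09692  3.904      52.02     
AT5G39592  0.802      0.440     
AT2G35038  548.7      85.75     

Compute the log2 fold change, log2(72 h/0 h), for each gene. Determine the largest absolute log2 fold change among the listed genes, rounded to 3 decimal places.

log2(0.128/0.738) = -2.527  (AT3G47018)
log2(0.021/0.316) = -3.911  (AT2G50428)
log2(2.458/12.11) = -2.301  (AT1G21499)
log2(122.7/36.94) = 1.732  (AT3G10336)
log2(52.02/3.904) = 3.736  (AT2G09692)
log2(0.440/0.802) = -0.866  (AT5G39592)
log2(85.75/548.7) = -2.678  (AT2G35038)
The largest magnitude belongs to AT2G50428.

3.911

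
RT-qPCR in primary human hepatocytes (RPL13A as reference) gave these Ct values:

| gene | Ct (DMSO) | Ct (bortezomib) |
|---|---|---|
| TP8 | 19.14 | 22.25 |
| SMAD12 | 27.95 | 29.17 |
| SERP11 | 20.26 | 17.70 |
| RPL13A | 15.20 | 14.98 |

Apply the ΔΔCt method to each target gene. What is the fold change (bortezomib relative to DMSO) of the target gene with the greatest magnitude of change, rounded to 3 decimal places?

TP8: ΔΔCt = (22.25−14.98) − (19.14−15.20) = 7.27 − 3.94 = 3.33; fold change = 2^-3.33 = 0.099
SMAD12: ΔΔCt = (29.17−14.98) − (27.95−15.20) = 14.19 − 12.75 = 1.44; fold change = 2^-1.44 = 0.369
SERP11: ΔΔCt = (17.70−14.98) − (20.26−15.20) = 2.72 − 5.06 = -2.34; fold change = 2^2.34 = 5.063
TP8 has the largest |ΔΔCt| = 3.33.

0.099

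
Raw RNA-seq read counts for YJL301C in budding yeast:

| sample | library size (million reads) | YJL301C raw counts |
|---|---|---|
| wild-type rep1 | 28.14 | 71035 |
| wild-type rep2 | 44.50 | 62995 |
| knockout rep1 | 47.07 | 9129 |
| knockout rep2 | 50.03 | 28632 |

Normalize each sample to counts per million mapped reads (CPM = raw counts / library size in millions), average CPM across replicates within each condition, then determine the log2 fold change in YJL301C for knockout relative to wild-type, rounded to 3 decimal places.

CPM(wild-type rep1) = 71035 / 28.14 = 2524.3426
CPM(wild-type rep2) = 62995 / 44.50 = 1415.6180
CPM(knockout rep1) = 9129 / 47.07 = 193.9452
CPM(knockout rep2) = 28632 / 50.03 = 572.2966
mean CPM(wild-type) = 1969.9803; mean CPM(knockout) = 383.1209
Fold change = 383.1209 / 1969.9803 = 0.19448
log2(0.19448) = -2.3623

-2.362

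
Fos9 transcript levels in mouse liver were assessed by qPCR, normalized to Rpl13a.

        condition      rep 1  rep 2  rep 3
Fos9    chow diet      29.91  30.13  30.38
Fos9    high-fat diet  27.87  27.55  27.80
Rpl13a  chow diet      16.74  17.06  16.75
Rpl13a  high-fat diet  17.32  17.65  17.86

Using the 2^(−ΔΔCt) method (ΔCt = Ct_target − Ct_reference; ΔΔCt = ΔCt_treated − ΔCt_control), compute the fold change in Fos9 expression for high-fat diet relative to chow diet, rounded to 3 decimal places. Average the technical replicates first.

Mean Ct: Fos9 chow diet 30.140; Fos9 high-fat diet 27.740; Rpl13a chow diet 16.850; Rpl13a high-fat diet 17.610
ΔCt(chow diet) = 30.140 − 16.850 = 13.290
ΔCt(high-fat diet) = 27.740 − 17.610 = 10.130
ΔΔCt = 10.130 − 13.290 = -3.160
Fold change = 2^(−(-3.160)) = 2^3.160 = 8.9383

8.938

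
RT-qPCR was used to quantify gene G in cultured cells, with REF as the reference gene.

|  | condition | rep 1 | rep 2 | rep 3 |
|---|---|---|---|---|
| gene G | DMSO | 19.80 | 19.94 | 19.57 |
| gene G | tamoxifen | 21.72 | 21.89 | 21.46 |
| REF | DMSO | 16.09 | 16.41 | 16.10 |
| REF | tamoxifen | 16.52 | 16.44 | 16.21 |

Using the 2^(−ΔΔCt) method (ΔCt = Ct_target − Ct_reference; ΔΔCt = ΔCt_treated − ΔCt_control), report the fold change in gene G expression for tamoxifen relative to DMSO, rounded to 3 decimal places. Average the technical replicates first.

Mean Ct: gene G DMSO 19.770; gene G tamoxifen 21.690; REF DMSO 16.200; REF tamoxifen 16.390
ΔCt(DMSO) = 19.770 − 16.200 = 3.570
ΔCt(tamoxifen) = 21.690 − 16.390 = 5.300
ΔΔCt = 5.300 − 3.570 = 1.730
Fold change = 2^(−1.730) = 0.3015

0.301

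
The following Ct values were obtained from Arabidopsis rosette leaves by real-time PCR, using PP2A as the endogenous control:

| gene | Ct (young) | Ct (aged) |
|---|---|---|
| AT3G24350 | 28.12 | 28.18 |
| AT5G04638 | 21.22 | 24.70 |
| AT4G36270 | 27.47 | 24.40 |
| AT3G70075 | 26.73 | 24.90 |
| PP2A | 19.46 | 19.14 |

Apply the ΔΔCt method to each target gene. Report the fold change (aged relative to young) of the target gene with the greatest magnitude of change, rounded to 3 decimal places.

0.072

AT3G24350: ΔΔCt = (28.18−19.14) − (28.12−19.46) = 9.04 − 8.66 = 0.38; fold change = 2^-0.38 = 0.768
AT5G04638: ΔΔCt = (24.70−19.14) − (21.22−19.46) = 5.56 − 1.76 = 3.80; fold change = 2^-3.80 = 0.072
AT4G36270: ΔΔCt = (24.40−19.14) − (27.47−19.46) = 5.26 − 8.01 = -2.75; fold change = 2^2.75 = 6.727
AT3G70075: ΔΔCt = (24.90−19.14) − (26.73−19.46) = 5.76 − 7.27 = -1.51; fold change = 2^1.51 = 2.848
AT5G04638 has the largest |ΔΔCt| = 3.80.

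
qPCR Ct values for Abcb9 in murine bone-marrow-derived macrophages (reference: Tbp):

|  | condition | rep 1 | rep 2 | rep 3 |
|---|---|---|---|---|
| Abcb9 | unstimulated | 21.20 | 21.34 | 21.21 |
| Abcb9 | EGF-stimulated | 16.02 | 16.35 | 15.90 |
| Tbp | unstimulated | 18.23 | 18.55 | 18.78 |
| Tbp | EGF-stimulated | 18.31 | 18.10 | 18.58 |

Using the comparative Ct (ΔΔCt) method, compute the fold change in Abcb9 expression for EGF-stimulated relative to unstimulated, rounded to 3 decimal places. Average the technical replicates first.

Mean Ct: Abcb9 unstimulated 21.250; Abcb9 EGF-stimulated 16.090; Tbp unstimulated 18.520; Tbp EGF-stimulated 18.330
ΔCt(unstimulated) = 21.250 − 18.520 = 2.730
ΔCt(EGF-stimulated) = 16.090 − 18.330 = -2.240
ΔΔCt = -2.240 − 2.730 = -4.970
Fold change = 2^(−(-4.970)) = 2^4.970 = 31.3414

31.341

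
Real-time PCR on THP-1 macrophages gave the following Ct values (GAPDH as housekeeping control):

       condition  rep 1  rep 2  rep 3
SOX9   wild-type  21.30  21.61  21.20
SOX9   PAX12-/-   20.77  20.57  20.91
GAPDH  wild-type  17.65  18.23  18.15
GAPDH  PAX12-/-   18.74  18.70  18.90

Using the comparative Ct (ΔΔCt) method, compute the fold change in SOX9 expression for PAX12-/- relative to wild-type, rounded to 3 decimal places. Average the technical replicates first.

2.621

Mean Ct: SOX9 wild-type 21.370; SOX9 PAX12-/- 20.750; GAPDH wild-type 18.010; GAPDH PAX12-/- 18.780
ΔCt(wild-type) = 21.370 − 18.010 = 3.360
ΔCt(PAX12-/-) = 20.750 − 18.780 = 1.970
ΔΔCt = 1.970 − 3.360 = -1.390
Fold change = 2^(−(-1.390)) = 2^1.390 = 2.6208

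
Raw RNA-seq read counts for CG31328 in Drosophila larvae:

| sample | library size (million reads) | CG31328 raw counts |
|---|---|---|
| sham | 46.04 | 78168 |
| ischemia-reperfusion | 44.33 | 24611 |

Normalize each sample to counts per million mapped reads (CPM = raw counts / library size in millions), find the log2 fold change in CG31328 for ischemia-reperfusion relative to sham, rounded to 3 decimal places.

CPM(sham) = 78168 / 46.04 = 1697.8280
CPM(ischemia-reperfusion) = 24611 / 44.33 = 555.1771
Fold change = 555.1771 / 1697.8280 = 0.32699
log2(0.32699) = -1.6127

-1.613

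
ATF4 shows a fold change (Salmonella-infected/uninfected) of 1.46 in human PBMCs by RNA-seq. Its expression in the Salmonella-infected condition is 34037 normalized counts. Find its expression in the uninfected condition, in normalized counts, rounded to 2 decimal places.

23313.01

uninfected expression = 34037 / 1.46 = 23313.01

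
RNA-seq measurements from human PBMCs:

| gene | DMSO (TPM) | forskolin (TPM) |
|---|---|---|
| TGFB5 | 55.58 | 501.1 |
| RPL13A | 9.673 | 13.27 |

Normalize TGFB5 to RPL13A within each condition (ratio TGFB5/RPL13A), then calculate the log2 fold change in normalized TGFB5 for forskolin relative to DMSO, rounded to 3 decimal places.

TGFB5/RPL13A (DMSO) = 55.58 / 9.673 = 5.7459
TGFB5/RPL13A (forskolin) = 501.1 / 13.27 = 37.762
Fold change = 37.762 / 5.7459 = 6.5720
log2(6.5720) = 2.7163

2.716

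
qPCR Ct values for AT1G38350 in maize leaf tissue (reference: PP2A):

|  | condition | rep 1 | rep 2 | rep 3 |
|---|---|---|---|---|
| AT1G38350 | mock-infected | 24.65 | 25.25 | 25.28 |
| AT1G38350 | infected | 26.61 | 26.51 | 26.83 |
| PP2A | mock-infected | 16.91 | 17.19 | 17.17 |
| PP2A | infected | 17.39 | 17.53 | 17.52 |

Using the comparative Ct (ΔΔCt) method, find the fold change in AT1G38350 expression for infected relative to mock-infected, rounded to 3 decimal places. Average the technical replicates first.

Mean Ct: AT1G38350 mock-infected 25.060; AT1G38350 infected 26.650; PP2A mock-infected 17.090; PP2A infected 17.480
ΔCt(mock-infected) = 25.060 − 17.090 = 7.970
ΔCt(infected) = 26.650 − 17.480 = 9.170
ΔΔCt = 9.170 − 7.970 = 1.200
Fold change = 2^(−1.200) = 0.4353

0.435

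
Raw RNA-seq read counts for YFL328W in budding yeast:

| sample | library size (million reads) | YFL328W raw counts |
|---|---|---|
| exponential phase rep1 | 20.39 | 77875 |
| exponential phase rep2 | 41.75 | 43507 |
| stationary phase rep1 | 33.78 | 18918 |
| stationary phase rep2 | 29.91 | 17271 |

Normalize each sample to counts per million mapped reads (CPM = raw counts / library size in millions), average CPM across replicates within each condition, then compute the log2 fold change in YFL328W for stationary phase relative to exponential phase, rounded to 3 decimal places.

-2.096

CPM(exponential phase rep1) = 77875 / 20.39 = 3819.2742
CPM(exponential phase rep2) = 43507 / 41.75 = 1042.0838
CPM(stationary phase rep1) = 18918 / 33.78 = 560.0355
CPM(stationary phase rep2) = 17271 / 29.91 = 577.4323
mean CPM(exponential phase) = 2430.6790; mean CPM(stationary phase) = 568.7339
Fold change = 568.7339 / 2430.6790 = 0.23398
log2(0.23398) = -2.0955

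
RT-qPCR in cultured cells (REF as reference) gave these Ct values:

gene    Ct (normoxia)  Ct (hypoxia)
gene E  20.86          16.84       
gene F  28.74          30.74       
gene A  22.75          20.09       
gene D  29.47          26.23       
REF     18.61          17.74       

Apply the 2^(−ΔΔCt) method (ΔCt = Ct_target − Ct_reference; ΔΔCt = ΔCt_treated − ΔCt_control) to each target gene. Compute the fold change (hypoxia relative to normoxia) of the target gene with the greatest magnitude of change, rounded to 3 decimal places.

gene E: ΔΔCt = (16.84−17.74) − (20.86−18.61) = -0.90 − 2.25 = -3.15; fold change = 2^3.15 = 8.877
gene F: ΔΔCt = (30.74−17.74) − (28.74−18.61) = 13.00 − 10.13 = 2.87; fold change = 2^-2.87 = 0.137
gene A: ΔΔCt = (20.09−17.74) − (22.75−18.61) = 2.35 − 4.14 = -1.79; fold change = 2^1.79 = 3.458
gene D: ΔΔCt = (26.23−17.74) − (29.47−18.61) = 8.49 − 10.86 = -2.37; fold change = 2^2.37 = 5.169
gene E has the largest |ΔΔCt| = 3.15.

8.877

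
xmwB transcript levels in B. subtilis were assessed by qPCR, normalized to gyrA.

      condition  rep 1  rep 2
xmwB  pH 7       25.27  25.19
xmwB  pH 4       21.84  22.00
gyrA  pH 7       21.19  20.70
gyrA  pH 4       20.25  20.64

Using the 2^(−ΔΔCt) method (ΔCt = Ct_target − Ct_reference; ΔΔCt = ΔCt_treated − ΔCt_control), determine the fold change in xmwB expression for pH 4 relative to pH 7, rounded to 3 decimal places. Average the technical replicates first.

7.013

Mean Ct: xmwB pH 7 25.230; xmwB pH 4 21.920; gyrA pH 7 20.945; gyrA pH 4 20.445
ΔCt(pH 7) = 25.230 − 20.945 = 4.285
ΔCt(pH 4) = 21.920 − 20.445 = 1.475
ΔΔCt = 1.475 − 4.285 = -2.810
Fold change = 2^(−(-2.810)) = 2^2.810 = 7.0128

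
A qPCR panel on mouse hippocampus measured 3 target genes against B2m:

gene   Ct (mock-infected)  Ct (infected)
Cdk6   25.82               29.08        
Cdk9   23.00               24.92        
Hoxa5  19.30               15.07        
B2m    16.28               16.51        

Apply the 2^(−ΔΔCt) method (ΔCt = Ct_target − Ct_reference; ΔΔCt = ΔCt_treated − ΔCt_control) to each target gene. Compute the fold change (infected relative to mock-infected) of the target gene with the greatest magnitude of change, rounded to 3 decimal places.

22.009

Cdk6: ΔΔCt = (29.08−16.51) − (25.82−16.28) = 12.57 − 9.54 = 3.03; fold change = 2^-3.03 = 0.122
Cdk9: ΔΔCt = (24.92−16.51) − (23.00−16.28) = 8.41 − 6.72 = 1.69; fold change = 2^-1.69 = 0.310
Hoxa5: ΔΔCt = (15.07−16.51) − (19.30−16.28) = -1.44 − 3.02 = -4.46; fold change = 2^4.46 = 22.009
Hoxa5 has the largest |ΔΔCt| = 4.46.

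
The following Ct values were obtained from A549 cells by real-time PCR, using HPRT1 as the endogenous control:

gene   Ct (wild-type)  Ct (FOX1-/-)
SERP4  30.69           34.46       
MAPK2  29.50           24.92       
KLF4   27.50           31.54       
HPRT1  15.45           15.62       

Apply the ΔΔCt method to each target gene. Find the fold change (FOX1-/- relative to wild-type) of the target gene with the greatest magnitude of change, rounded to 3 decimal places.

SERP4: ΔΔCt = (34.46−15.62) − (30.69−15.45) = 18.84 − 15.24 = 3.60; fold change = 2^-3.60 = 0.082
MAPK2: ΔΔCt = (24.92−15.62) − (29.50−15.45) = 9.30 − 14.05 = -4.75; fold change = 2^4.75 = 26.909
KLF4: ΔΔCt = (31.54−15.62) − (27.50−15.45) = 15.92 − 12.05 = 3.87; fold change = 2^-3.87 = 0.068
MAPK2 has the largest |ΔΔCt| = 4.75.

26.909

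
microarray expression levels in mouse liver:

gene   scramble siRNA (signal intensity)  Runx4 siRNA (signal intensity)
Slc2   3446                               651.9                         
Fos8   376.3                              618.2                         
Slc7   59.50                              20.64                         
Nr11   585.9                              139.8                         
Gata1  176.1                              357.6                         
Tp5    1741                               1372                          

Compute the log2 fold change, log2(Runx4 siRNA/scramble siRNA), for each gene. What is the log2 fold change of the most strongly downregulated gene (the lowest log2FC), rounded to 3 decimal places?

-2.402

log2(651.9/3446) = -2.402  (Slc2)
log2(618.2/376.3) = 0.716  (Fos8)
log2(20.64/59.50) = -1.527  (Slc7)
log2(139.8/585.9) = -2.067  (Nr11)
log2(357.6/176.1) = 1.022  (Gata1)
log2(1372/1741) = -0.344  (Tp5)
Slc2 is most strongly downregulated.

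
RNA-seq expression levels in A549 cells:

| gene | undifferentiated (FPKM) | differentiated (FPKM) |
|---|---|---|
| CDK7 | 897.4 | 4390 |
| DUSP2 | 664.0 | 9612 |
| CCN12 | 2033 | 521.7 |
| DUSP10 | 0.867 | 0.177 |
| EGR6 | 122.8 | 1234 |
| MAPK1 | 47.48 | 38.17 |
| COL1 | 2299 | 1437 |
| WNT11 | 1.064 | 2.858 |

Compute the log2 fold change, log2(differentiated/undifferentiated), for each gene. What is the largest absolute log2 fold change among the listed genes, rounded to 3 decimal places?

3.856

log2(4390/897.4) = 2.290  (CDK7)
log2(9612/664.0) = 3.856  (DUSP2)
log2(521.7/2033) = -1.962  (CCN12)
log2(0.177/0.867) = -2.292  (DUSP10)
log2(1234/122.8) = 3.329  (EGR6)
log2(38.17/47.48) = -0.315  (MAPK1)
log2(1437/2299) = -0.678  (COL1)
log2(2.858/1.064) = 1.426  (WNT11)
The largest magnitude belongs to DUSP2.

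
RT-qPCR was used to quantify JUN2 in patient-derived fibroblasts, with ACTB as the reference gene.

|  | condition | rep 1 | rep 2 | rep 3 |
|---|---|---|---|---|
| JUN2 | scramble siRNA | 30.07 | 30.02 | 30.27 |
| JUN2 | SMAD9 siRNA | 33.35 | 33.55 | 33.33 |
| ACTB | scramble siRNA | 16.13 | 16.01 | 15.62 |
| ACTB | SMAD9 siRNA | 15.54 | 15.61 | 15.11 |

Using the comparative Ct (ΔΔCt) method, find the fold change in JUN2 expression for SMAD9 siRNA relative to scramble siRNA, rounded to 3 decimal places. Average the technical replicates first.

Mean Ct: JUN2 scramble siRNA 30.120; JUN2 SMAD9 siRNA 33.410; ACTB scramble siRNA 15.920; ACTB SMAD9 siRNA 15.420
ΔCt(scramble siRNA) = 30.120 − 15.920 = 14.200
ΔCt(SMAD9 siRNA) = 33.410 − 15.420 = 17.990
ΔΔCt = 17.990 − 14.200 = 3.790
Fold change = 2^(−3.790) = 0.0723

0.072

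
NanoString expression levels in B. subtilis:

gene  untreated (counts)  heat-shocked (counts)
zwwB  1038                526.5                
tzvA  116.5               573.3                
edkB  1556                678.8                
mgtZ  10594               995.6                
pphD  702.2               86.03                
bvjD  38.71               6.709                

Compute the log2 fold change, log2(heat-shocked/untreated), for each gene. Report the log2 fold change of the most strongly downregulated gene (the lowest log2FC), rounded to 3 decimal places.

log2(526.5/1038) = -0.979  (zwwB)
log2(573.3/116.5) = 2.299  (tzvA)
log2(678.8/1556) = -1.197  (edkB)
log2(995.6/10594) = -3.412  (mgtZ)
log2(86.03/702.2) = -3.029  (pphD)
log2(6.709/38.71) = -2.529  (bvjD)
mgtZ is most strongly downregulated.

-3.412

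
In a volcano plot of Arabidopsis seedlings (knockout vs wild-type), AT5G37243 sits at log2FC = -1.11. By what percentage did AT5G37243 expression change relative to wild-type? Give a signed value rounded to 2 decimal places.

Fold change = 2^(-1.11) = 0.4633
Percent change = (FC − 1) × 100% = (0.4633 − 1) × 100 = -53.67%

-53.67%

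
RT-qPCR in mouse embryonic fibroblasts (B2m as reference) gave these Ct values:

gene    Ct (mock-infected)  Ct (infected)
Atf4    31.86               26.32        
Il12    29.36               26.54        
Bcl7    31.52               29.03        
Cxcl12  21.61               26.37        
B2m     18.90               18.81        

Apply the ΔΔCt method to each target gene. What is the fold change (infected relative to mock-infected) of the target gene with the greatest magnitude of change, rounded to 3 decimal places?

Atf4: ΔΔCt = (26.32−18.81) − (31.86−18.90) = 7.51 − 12.96 = -5.45; fold change = 2^5.45 = 43.713
Il12: ΔΔCt = (26.54−18.81) − (29.36−18.90) = 7.73 − 10.46 = -2.73; fold change = 2^2.73 = 6.635
Bcl7: ΔΔCt = (29.03−18.81) − (31.52−18.90) = 10.22 − 12.62 = -2.40; fold change = 2^2.40 = 5.278
Cxcl12: ΔΔCt = (26.37−18.81) − (21.61−18.90) = 7.56 − 2.71 = 4.85; fold change = 2^-4.85 = 0.035
Atf4 has the largest |ΔΔCt| = 5.45.

43.713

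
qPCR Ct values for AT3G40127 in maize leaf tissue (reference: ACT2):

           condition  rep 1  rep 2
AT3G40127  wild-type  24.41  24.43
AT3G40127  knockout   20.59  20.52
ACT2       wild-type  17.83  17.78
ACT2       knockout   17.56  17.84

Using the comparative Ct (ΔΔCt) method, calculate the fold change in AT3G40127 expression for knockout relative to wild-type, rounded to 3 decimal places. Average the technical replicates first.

Mean Ct: AT3G40127 wild-type 24.420; AT3G40127 knockout 20.555; ACT2 wild-type 17.805; ACT2 knockout 17.700
ΔCt(wild-type) = 24.420 − 17.805 = 6.615
ΔCt(knockout) = 20.555 − 17.700 = 2.855
ΔΔCt = 2.855 − 6.615 = -3.760
Fold change = 2^(−(-3.760)) = 2^3.760 = 13.5479

13.548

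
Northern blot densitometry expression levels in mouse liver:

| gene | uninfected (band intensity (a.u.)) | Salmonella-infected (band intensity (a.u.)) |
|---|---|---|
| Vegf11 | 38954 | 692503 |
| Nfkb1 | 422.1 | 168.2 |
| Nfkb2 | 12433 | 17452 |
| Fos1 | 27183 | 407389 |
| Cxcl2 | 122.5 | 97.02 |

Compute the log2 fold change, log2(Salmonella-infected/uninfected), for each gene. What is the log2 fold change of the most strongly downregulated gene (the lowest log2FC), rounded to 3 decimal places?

log2(692503/38954) = 4.152  (Vegf11)
log2(168.2/422.1) = -1.327  (Nfkb1)
log2(17452/12433) = 0.489  (Nfkb2)
log2(407389/27183) = 3.906  (Fos1)
log2(97.02/122.5) = -0.336  (Cxcl2)
Nfkb1 is most strongly downregulated.

-1.327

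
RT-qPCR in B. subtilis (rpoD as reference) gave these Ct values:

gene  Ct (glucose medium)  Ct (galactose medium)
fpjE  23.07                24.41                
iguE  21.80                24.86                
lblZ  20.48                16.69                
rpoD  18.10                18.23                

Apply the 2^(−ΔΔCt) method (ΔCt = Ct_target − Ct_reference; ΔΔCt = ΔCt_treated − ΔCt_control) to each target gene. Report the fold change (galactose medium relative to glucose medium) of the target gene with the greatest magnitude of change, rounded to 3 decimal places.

15.137

fpjE: ΔΔCt = (24.41−18.23) − (23.07−18.10) = 6.18 − 4.97 = 1.21; fold change = 2^-1.21 = 0.432
iguE: ΔΔCt = (24.86−18.23) − (21.80−18.10) = 6.63 − 3.70 = 2.93; fold change = 2^-2.93 = 0.131
lblZ: ΔΔCt = (16.69−18.23) − (20.48−18.10) = -1.54 − 2.38 = -3.92; fold change = 2^3.92 = 15.137
lblZ has the largest |ΔΔCt| = 3.92.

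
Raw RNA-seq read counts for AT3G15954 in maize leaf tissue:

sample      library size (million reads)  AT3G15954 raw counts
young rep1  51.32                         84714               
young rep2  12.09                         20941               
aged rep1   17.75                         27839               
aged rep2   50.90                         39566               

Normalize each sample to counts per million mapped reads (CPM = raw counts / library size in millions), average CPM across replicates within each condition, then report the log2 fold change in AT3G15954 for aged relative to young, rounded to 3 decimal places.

-0.528

CPM(young rep1) = 84714 / 51.32 = 1650.7015
CPM(young rep2) = 20941 / 12.09 = 1732.0926
CPM(aged rep1) = 27839 / 17.75 = 1568.3944
CPM(aged rep2) = 39566 / 50.90 = 777.3281
mean CPM(young) = 1691.3971; mean CPM(aged) = 1172.8612
Fold change = 1172.8612 / 1691.3971 = 0.69343
log2(0.69343) = -0.5282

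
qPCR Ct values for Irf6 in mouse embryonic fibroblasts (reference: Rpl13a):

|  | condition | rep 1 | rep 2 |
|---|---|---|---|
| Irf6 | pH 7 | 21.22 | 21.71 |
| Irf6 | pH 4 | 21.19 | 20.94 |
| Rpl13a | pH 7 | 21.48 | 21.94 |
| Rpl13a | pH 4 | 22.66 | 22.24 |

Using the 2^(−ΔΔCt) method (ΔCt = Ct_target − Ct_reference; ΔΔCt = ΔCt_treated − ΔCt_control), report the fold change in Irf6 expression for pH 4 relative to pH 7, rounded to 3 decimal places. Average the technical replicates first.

Mean Ct: Irf6 pH 7 21.465; Irf6 pH 4 21.065; Rpl13a pH 7 21.710; Rpl13a pH 4 22.450
ΔCt(pH 7) = 21.465 − 21.710 = -0.245
ΔCt(pH 4) = 21.065 − 22.450 = -1.385
ΔΔCt = -1.385 − (-0.245) = -1.140
Fold change = 2^(−(-1.140)) = 2^1.140 = 2.2038

2.204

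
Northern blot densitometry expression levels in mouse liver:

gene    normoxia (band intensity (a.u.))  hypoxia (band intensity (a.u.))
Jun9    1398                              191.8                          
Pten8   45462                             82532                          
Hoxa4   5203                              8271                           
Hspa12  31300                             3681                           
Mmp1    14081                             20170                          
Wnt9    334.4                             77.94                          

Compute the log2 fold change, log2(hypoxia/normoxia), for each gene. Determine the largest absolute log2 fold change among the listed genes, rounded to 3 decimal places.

3.088

log2(191.8/1398) = -2.866  (Jun9)
log2(82532/45462) = 0.860  (Pten8)
log2(8271/5203) = 0.669  (Hoxa4)
log2(3681/31300) = -3.088  (Hspa12)
log2(20170/14081) = 0.518  (Mmp1)
log2(77.94/334.4) = -2.101  (Wnt9)
The largest magnitude belongs to Hspa12.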